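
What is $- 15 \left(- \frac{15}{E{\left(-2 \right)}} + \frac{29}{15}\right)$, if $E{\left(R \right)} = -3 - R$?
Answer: $-254$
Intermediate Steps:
$- 15 \left(- \frac{15}{E{\left(-2 \right)}} + \frac{29}{15}\right) = - 15 \left(- \frac{15}{-3 - -2} + \frac{29}{15}\right) = - 15 \left(- \frac{15}{-3 + 2} + 29 \cdot \frac{1}{15}\right) = - 15 \left(- \frac{15}{-1} + \frac{29}{15}\right) = - 15 \left(\left(-15\right) \left(-1\right) + \frac{29}{15}\right) = - 15 \left(15 + \frac{29}{15}\right) = \left(-15\right) \frac{254}{15} = -254$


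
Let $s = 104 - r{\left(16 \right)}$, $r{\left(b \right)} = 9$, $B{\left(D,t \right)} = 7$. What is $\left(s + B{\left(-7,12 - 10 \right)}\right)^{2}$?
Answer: $10404$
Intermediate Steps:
$s = 95$ ($s = 104 - 9 = 95$)
$\left(s + B{\left(-7,12 - 10 \right)}\right)^{2} = \left(95 + 7\right)^{2} = 102^{2} = 10404$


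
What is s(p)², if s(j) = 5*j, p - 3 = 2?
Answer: 625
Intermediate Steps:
p = 5 (p = 3 + 2 = 5)
s(p)² = (5*5)² = 25² = 625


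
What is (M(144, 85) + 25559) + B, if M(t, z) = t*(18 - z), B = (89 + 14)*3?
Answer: 16220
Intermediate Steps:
B = 309 (B = 103*3 = 309)
(M(144, 85) + 25559) + B = (144*(18 - 1*85) + 25559) + 309 = (144*(18 - 85) + 25559) + 309 = (144*(-67) + 25559) + 309 = (-9648 + 25559) + 309 = 15911 + 309 = 16220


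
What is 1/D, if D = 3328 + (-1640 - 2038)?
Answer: -1/350 ≈ -0.0028571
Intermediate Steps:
D = -350 (D = 3328 - 3678 = -350)
1/D = 1/(-350) = -1/350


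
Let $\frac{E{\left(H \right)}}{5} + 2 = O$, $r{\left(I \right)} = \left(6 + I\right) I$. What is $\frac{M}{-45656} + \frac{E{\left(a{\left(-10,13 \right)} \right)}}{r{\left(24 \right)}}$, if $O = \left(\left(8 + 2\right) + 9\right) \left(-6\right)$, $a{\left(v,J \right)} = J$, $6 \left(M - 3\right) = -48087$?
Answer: $- \frac{517805}{821808} \approx -0.63008$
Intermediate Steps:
$M = - \frac{16023}{2}$ ($M = 3 + \frac{1}{6} \left(-48087\right) = 3 - \frac{16029}{2} = - \frac{16023}{2} \approx -8011.5$)
$r{\left(I \right)} = I \left(6 + I\right)$
$O = -114$ ($O = \left(10 + 9\right) \left(-6\right) = 19 \left(-6\right) = -114$)
$E{\left(H \right)} = -580$ ($E{\left(H \right)} = -10 + 5 \left(-114\right) = -10 - 570 = -580$)
$\frac{M}{-45656} + \frac{E{\left(a{\left(-10,13 \right)} \right)}}{r{\left(24 \right)}} = - \frac{16023}{2 \left(-45656\right)} - \frac{580}{24 \left(6 + 24\right)} = \left(- \frac{16023}{2}\right) \left(- \frac{1}{45656}\right) - \frac{580}{24 \cdot 30} = \frac{16023}{91312} - \frac{580}{720} = \frac{16023}{91312} - \frac{29}{36} = - \frac{517805}{821808}$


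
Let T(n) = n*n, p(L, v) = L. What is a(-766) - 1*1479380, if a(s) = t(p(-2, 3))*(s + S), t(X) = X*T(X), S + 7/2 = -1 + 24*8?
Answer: -1474752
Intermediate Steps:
T(n) = n²
S = 375/2 (S = -7/2 + (-1 + 24*8) = -7/2 + (-1 + 192) = -7/2 + 191 = 375/2 ≈ 187.50)
t(X) = X³ (t(X) = X*X² = X³)
a(s) = -1500 - 8*s (a(s) = (-2)³*(s + 375/2) = -8*(375/2 + s) = -1500 - 8*s)
a(-766) - 1*1479380 = (-1500 - 8*(-766)) - 1*1479380 = (-1500 + 6128) - 1479380 = 4628 - 1479380 = -1474752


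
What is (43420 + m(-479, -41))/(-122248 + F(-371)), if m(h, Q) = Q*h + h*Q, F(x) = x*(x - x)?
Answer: -5907/8732 ≈ -0.67648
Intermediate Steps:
F(x) = 0 (F(x) = x*0 = 0)
m(h, Q) = 2*Q*h (m(h, Q) = Q*h + Q*h = 2*Q*h)
(43420 + m(-479, -41))/(-122248 + F(-371)) = (43420 + 2*(-41)*(-479))/(-122248 + 0) = (43420 + 39278)/(-122248) = 82698*(-1/122248) = -5907/8732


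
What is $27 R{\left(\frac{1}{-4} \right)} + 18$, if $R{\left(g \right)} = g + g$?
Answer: $\frac{9}{2} \approx 4.5$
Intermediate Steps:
$R{\left(g \right)} = 2 g$
$27 R{\left(\frac{1}{-4} \right)} + 18 = 27 \frac{2}{-4} + 18 = 27 \cdot 2 \left(- \frac{1}{4}\right) + 18 = 27 \left(- \frac{1}{2}\right) + 18 = - \frac{27}{2} + 18 = \frac{9}{2}$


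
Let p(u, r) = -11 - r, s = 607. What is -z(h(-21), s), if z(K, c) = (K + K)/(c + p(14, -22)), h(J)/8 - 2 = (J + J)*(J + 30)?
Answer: 3008/309 ≈ 9.7346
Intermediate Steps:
h(J) = 16 + 16*J*(30 + J) (h(J) = 16 + 8*((J + J)*(J + 30)) = 16 + 8*((2*J)*(30 + J)) = 16 + 8*(2*J*(30 + J)) = 16 + 16*J*(30 + J))
z(K, c) = 2*K/(11 + c) (z(K, c) = (K + K)/(c + (-11 - 1*(-22))) = (2*K)/(c + (-11 + 22)) = (2*K)/(c + 11) = (2*K)/(11 + c) = 2*K/(11 + c))
-z(h(-21), s) = -2*(16 + 16*(-21)**2 + 480*(-21))/(11 + 607) = -2*(16 + 16*441 - 10080)/618 = -2*(16 + 7056 - 10080)/618 = -2*(-3008)/618 = -1*(-3008/309) = 3008/309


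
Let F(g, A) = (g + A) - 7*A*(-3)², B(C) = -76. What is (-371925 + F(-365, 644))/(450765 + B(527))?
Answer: -412218/450689 ≈ -0.91464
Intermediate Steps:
F(g, A) = g - 62*A (F(g, A) = (A + g) - 7*A*9 = (A + g) - 63*A = g - 62*A)
(-371925 + F(-365, 644))/(450765 + B(527)) = (-371925 + (-365 - 62*644))/(450765 - 76) = (-371925 + (-365 - 39928))/450689 = (-371925 - 40293)*(1/450689) = -412218*1/450689 = -412218/450689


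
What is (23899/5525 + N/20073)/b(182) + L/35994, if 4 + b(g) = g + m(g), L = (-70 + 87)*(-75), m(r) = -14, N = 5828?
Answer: -793946838577/109110683654700 ≈ -0.0072765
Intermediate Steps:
L = -1275 (L = 17*(-75) = -1275)
b(g) = -18 + g (b(g) = -4 + (g - 14) = -4 + (-14 + g) = -18 + g)
(23899/5525 + N/20073)/b(182) + L/35994 = (23899/5525 + 5828/20073)/(-18 + 182) - 1275/35994 = (23899*(1/5525) + 5828*(1/20073))/164 - 1275*1/35994 = (23899/5525 + 5828/20073)*(1/164) - 425/11998 = (511924327/110903325)*(1/164) - 425/11998 = 511924327/18188145300 - 425/11998 = -793946838577/109110683654700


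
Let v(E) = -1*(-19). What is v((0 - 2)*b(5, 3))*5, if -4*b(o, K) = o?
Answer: 95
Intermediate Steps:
b(o, K) = -o/4
v(E) = 19
v((0 - 2)*b(5, 3))*5 = 19*5 = 95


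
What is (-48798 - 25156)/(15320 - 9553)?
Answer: -73954/5767 ≈ -12.824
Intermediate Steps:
(-48798 - 25156)/(15320 - 9553) = -73954/5767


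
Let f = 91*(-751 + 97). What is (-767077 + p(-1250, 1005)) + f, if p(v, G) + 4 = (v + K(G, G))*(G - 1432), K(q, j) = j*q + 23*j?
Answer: -441443625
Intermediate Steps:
K(q, j) = 23*j + j*q
p(v, G) = -4 + (-1432 + G)*(v + G*(23 + G)) (p(v, G) = -4 + (v + G*(23 + G))*(G - 1432) = -4 + (v + G*(23 + G))*(-1432 + G) = -4 + (-1432 + G)*(v + G*(23 + G)))
f = -59514 (f = 91*(-654) = -59514)
(-767077 + p(-1250, 1005)) + f = (-767077 + (-4 + 1005³ - 32936*1005 - 1432*(-1250) - 1409*1005² + 1005*(-1250))) - 59514 = (-767077 + (-4 + 1015075125 - 33100680 + 1790000 - 1409*1010025 - 1256250)) - 59514 = (-767077 + (-4 + 1015075125 - 33100680 + 1790000 - 1423125225 - 1256250)) - 59514 = (-767077 - 440617034) - 59514 = -441384111 - 59514 = -441443625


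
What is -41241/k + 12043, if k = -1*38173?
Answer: 7792520/647 ≈ 12044.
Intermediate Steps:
k = -38173
-41241/k + 12043 = -41241/(-38173) + 12043 = -41241*(-1/38173) + 12043 = 699/647 + 12043 = 7792520/647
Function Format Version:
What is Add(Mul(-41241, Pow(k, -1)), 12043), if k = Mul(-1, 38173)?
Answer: Rational(7792520, 647) ≈ 12044.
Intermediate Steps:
k = -38173
Add(Mul(-41241, Pow(k, -1)), 12043) = Add(Mul(-41241, Pow(-38173, -1)), 12043) = Add(Mul(-41241, Rational(-1, 38173)), 12043) = Add(Rational(699, 647), 12043) = Rational(7792520, 647)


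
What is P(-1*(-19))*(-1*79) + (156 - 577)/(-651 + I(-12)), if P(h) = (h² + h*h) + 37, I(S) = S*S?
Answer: -30399806/507 ≈ -59960.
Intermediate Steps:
I(S) = S²
P(h) = 37 + 2*h² (P(h) = (h² + h²) + 37 = 2*h² + 37 = 37 + 2*h²)
P(-1*(-19))*(-1*79) + (156 - 577)/(-651 + I(-12)) = (37 + 2*(-1*(-19))²)*(-1*79) + (156 - 577)/(-651 + (-12)²) = (37 + 2*19²)*(-79) - 421/(-651 + 144) = (37 + 2*361)*(-79) - 421/(-507) = (37 + 722)*(-79) - 421*(-1/507) = 759*(-79) + 421/507 = -59961 + 421/507 = -30399806/507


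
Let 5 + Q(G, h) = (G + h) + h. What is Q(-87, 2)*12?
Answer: -1056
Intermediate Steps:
Q(G, h) = -5 + G + 2*h (Q(G, h) = -5 + ((G + h) + h) = -5 + (G + 2*h) = -5 + G + 2*h)
Q(-87, 2)*12 = (-5 - 87 + 2*2)*12 = (-5 - 87 + 4)*12 = -88*12 = -1056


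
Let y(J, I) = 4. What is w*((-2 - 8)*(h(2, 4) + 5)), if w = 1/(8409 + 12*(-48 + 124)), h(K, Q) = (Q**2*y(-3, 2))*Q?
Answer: -870/3107 ≈ -0.28001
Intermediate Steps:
h(K, Q) = 4*Q**3 (h(K, Q) = (Q**2*4)*Q = (4*Q**2)*Q = 4*Q**3)
w = 1/9321 (w = 1/(8409 + 12*76) = 1/(8409 + 912) = 1/9321 ≈ 0.00010728)
w*((-2 - 8)*(h(2, 4) + 5)) = ((-2 - 8)*(4*4**3 + 5))/9321 = (-10*(4*64 + 5))/9321 = (-10*(256 + 5))/9321 = (-10*261)/9321 = (1/9321)*(-2610) = -870/3107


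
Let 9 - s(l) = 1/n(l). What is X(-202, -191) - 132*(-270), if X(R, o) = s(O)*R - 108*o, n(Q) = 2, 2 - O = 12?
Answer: 54551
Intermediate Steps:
O = -10 (O = 2 - 1*12 = 2 - 12 = -10)
s(l) = 17/2 (s(l) = 9 - 1/2 = 17/2)
X(R, o) = -108*o + 17*R/2 (X(R, o) = 17*R/2 - 108*o = -108*o + 17*R/2)
X(-202, -191) - 132*(-270) = (-108*(-191) + (17/2)*(-202)) - 132*(-270) = (20628 - 1717) - 1*(-35640) = 18911 + 35640 = 54551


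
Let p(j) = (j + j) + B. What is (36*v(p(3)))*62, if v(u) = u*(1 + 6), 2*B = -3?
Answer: 70308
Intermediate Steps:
B = -3/2 (B = (½)*(-3) = -3/2 ≈ -1.5000)
p(j) = -3/2 + 2*j (p(j) = (j + j) - 3/2 = 2*j - 3/2 = -3/2 + 2*j)
v(u) = 7*u (v(u) = u*7 = 7*u)
(36*v(p(3)))*62 = (36*(7*(-3/2 + 2*3)))*62 = (36*(7*(-3/2 + 6)))*62 = (36*(7*(9/2)))*62 = (36*(63/2))*62 = 1134*62 = 70308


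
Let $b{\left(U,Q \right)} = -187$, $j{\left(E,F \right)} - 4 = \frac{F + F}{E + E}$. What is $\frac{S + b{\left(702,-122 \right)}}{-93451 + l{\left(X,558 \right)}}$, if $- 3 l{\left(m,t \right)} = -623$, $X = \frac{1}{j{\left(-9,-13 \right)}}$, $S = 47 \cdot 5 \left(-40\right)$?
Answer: $\frac{28761}{279730} \approx 0.10282$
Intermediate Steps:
$j{\left(E,F \right)} = 4 + \frac{F}{E}$ ($j{\left(E,F \right)} = 4 + \frac{F + F}{E + E} = 4 + \frac{2 F}{2 E} = 4 + 2 F \frac{1}{2 E} = 4 + \frac{F}{E}$)
$S = -9400$ ($S = 235 \left(-40\right) = -9400$)
$X = \frac{9}{49}$ ($X = \frac{1}{4 - \frac{13}{-9}} = \frac{1}{4 - - \frac{13}{9}} = \frac{1}{4 + \frac{13}{9}} = \frac{1}{\frac{49}{9}} = \frac{9}{49} \approx 0.18367$)
$l{\left(m,t \right)} = \frac{623}{3}$ ($l{\left(m,t \right)} = \left(- \frac{1}{3}\right) \left(-623\right) = \frac{623}{3}$)
$\frac{S + b{\left(702,-122 \right)}}{-93451 + l{\left(X,558 \right)}} = \frac{-9400 - 187}{-93451 + \frac{623}{3}} = - \frac{9587}{- \frac{279730}{3}} = \left(-9587\right) \left(- \frac{3}{279730}\right) = \frac{28761}{279730}$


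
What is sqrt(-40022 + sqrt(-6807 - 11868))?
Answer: sqrt(-40022 + 15*I*sqrt(83)) ≈ 0.3416 + 200.06*I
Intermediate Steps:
sqrt(-40022 + sqrt(-6807 - 11868)) = sqrt(-40022 + sqrt(-18675)) = sqrt(-40022 + 15*I*sqrt(83))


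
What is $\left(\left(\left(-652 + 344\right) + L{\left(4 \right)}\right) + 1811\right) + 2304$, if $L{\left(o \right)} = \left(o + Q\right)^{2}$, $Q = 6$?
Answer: $3907$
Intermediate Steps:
$L{\left(o \right)} = \left(6 + o\right)^{2}$ ($L{\left(o \right)} = \left(o + 6\right)^{2} = \left(6 + o\right)^{2}$)
$\left(\left(\left(-652 + 344\right) + L{\left(4 \right)}\right) + 1811\right) + 2304 = \left(\left(\left(-652 + 344\right) + \left(6 + 4\right)^{2}\right) + 1811\right) + 2304 = \left(\left(-308 + 10^{2}\right) + 1811\right) + 2304 = \left(\left(-308 + 100\right) + 1811\right) + 2304 = \left(-208 + 1811\right) + 2304 = 1603 + 2304 = 3907$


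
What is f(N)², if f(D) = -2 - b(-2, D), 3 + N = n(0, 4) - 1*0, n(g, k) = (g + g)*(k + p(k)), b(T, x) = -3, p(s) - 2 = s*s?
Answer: 1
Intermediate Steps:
p(s) = 2 + s² (p(s) = 2 + s*s = 2 + s²)
n(g, k) = 2*g*(2 + k + k²) (n(g, k) = (g + g)*(k + (2 + k²)) = (2*g)*(2 + k + k²) = 2*g*(2 + k + k²))
N = -3 (N = -3 + (2*0*(2 + 4 + 4²) - 1*0) = -3 + (2*0*(2 + 4 + 16) + 0) = -3 + (2*0*22 + 0) = -3 + (0 + 0) = -3 + 0 = -3)
f(D) = 1 (f(D) = -2 - 1*(-3) = -2 + 3 = 1)
f(N)² = 1² = 1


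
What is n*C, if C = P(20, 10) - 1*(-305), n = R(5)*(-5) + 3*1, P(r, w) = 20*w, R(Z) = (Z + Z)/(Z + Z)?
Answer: -1010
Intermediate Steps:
R(Z) = 1 (R(Z) = (2*Z)/((2*Z)) = (2*Z)*(1/(2*Z)) = 1)
n = -2 (n = 1*(-5) + 3*1 = -5 + 3 = -2)
C = 505 (C = 20*10 - 1*(-305) = 200 + 305 = 505)
n*C = -2*505 = -1010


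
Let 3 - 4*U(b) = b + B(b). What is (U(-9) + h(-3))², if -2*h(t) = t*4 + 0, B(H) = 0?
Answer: 81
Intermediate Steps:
U(b) = ¾ - b/4 (U(b) = ¾ - (b + 0)/4 = ¾ - b/4)
h(t) = -2*t (h(t) = -(t*4 + 0)/2 = -(4*t + 0)/2 = -2*t)
(U(-9) + h(-3))² = ((¾ - ¼*(-9)) - 2*(-3))² = ((¾ + 9/4) + 6)² = (3 + 6)² = 9² = 81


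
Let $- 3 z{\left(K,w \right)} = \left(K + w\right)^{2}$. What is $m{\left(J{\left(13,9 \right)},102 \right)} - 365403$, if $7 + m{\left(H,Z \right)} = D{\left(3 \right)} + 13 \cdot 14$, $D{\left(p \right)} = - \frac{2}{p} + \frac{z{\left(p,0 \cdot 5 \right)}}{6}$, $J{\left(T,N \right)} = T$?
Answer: $- \frac{2191375}{6} \approx -3.6523 \cdot 10^{5}$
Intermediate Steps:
$z{\left(K,w \right)} = - \frac{\left(K + w\right)^{2}}{3}$
$D{\left(p \right)} = - \frac{2}{p} - \frac{p^{2}}{18}$ ($D{\left(p \right)} = - \frac{2}{p} + \frac{\left(- \frac{1}{3}\right) \left(p + 0 \cdot 5\right)^{2}}{6} = - \frac{2}{p} + - \frac{\left(p + 0\right)^{2}}{3} \cdot \frac{1}{6} = - \frac{2}{p} + - \frac{p^{2}}{3} \cdot \frac{1}{6} = - \frac{2}{p} - \frac{p^{2}}{18}$)
$m{\left(H,Z \right)} = \frac{1043}{6}$ ($m{\left(H,Z \right)} = -7 + \left(\frac{-36 - 3^{3}}{18 \cdot 3} + 13 \cdot 14\right) = -7 + \left(\frac{1}{18} \cdot \frac{1}{3} \left(-36 - 27\right) + 182\right) = -7 + \left(\frac{1}{18} \cdot \frac{1}{3} \left(-63\right) + 182\right) = -7 + \left(- \frac{7}{6} + 182\right) = -7 + \frac{1085}{6} = \frac{1043}{6}$)
$m{\left(J{\left(13,9 \right)},102 \right)} - 365403 = \frac{1043}{6} - 365403 = - \frac{2191375}{6}$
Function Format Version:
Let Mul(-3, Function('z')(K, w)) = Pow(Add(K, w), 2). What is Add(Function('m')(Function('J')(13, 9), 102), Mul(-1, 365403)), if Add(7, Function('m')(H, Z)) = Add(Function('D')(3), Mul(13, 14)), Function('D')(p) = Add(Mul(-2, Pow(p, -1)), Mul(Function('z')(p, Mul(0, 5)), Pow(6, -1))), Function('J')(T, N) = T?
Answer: Rational(-2191375, 6) ≈ -3.6523e+5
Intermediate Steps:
Function('z')(K, w) = Mul(Rational(-1, 3), Pow(Add(K, w), 2))
Function('D')(p) = Add(Mul(-2, Pow(p, -1)), Mul(Rational(-1, 18), Pow(p, 2))) (Function('D')(p) = Add(Mul(-2, Pow(p, -1)), Mul(Mul(Rational(-1, 3), Pow(Add(p, Mul(0, 5)), 2)), Pow(6, -1))) = Add(Mul(-2, Pow(p, -1)), Mul(Mul(Rational(-1, 3), Pow(Add(p, 0), 2)), Rational(1, 6))) = Add(Mul(-2, Pow(p, -1)), Mul(Mul(Rational(-1, 3), Pow(p, 2)), Rational(1, 6))) = Add(Mul(-2, Pow(p, -1)), Mul(Rational(-1, 18), Pow(p, 2))))
Function('m')(H, Z) = Rational(1043, 6) (Function('m')(H, Z) = Add(-7, Add(Mul(Rational(1, 18), Pow(3, -1), Add(-36, Mul(-1, Pow(3, 3)))), Mul(13, 14))) = Add(-7, Add(Mul(Rational(1, 18), Rational(1, 3), Add(-36, Mul(-1, 27))), 182)) = Add(-7, Add(Mul(Rational(1, 18), Rational(1, 3), Add(-36, -27)), 182)) = Add(-7, Add(Mul(Rational(1, 18), Rational(1, 3), -63), 182)) = Add(-7, Add(Rational(-7, 6), 182)) = Add(-7, Rational(1085, 6)) = Rational(1043, 6))
Add(Function('m')(Function('J')(13, 9), 102), Mul(-1, 365403)) = Add(Rational(1043, 6), Mul(-1, 365403)) = Add(Rational(1043, 6), -365403) = Rational(-2191375, 6)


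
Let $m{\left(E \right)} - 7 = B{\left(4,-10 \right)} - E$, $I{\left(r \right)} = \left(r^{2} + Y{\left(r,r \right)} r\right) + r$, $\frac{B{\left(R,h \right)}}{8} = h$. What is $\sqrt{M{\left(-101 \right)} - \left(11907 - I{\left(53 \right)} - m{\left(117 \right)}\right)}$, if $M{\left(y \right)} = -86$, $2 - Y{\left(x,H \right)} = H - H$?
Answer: $i \sqrt{9215} \approx 95.995 i$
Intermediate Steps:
$Y{\left(x,H \right)} = 2$ ($Y{\left(x,H \right)} = 2 - \left(H - H\right) = 2 - 0 = 2 + 0 = 2$)
$B{\left(R,h \right)} = 8 h$
$I{\left(r \right)} = r^{2} + 3 r$ ($I{\left(r \right)} = \left(r^{2} + 2 r\right) + r = r^{2} + 3 r$)
$m{\left(E \right)} = -73 - E$ ($m{\left(E \right)} = 7 - \left(80 + E\right) = -73 - E$)
$\sqrt{M{\left(-101 \right)} - \left(11907 - I{\left(53 \right)} - m{\left(117 \right)}\right)} = \sqrt{-86 - \left(12097 - 53 \left(3 + 53\right)\right)} = \sqrt{-86 + \left(\left(53 \cdot 56 - 190\right) - 11907\right)} = \sqrt{-86 + \left(\left(2968 - 190\right) - 11907\right)} = \sqrt{-86 + \left(2778 - 11907\right)} = \sqrt{-86 - 9129} = \sqrt{-9215} = i \sqrt{9215}$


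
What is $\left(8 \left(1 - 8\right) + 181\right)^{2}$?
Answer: $15625$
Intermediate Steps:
$\left(8 \left(1 - 8\right) + 181\right)^{2} = \left(8 \left(-7\right) + 181\right)^{2} = \left(-56 + 181\right)^{2} = 125^{2} = 15625$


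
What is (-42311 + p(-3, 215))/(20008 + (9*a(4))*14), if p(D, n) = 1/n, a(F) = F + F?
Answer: -1137108/564805 ≈ -2.0133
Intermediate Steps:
a(F) = 2*F
(-42311 + p(-3, 215))/(20008 + (9*a(4))*14) = (-42311 + 1/215)/(20008 + (9*(2*4))*14) = (-42311 + 1/215)/(20008 + (9*8)*14) = -9096864/(215*(20008 + 72*14)) = -9096864/(215*(20008 + 1008)) = -9096864/215/21016 = -9096864/215*1/21016 = -1137108/564805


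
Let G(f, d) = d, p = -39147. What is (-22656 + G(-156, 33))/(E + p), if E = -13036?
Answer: 22623/52183 ≈ 0.43353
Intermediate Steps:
(-22656 + G(-156, 33))/(E + p) = (-22656 + 33)/(-13036 - 39147) = -22623/(-52183) = -22623*(-1/52183) = 22623/52183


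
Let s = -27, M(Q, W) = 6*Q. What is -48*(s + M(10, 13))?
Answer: -1584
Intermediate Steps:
-48*(s + M(10, 13)) = -48*(-27 + 6*10) = -48*(-27 + 60) = -48*33 = -1584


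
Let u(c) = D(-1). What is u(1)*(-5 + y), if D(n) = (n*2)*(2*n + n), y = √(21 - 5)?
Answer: -6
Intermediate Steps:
y = 4 (y = √16 = 4)
D(n) = 6*n² (D(n) = (2*n)*(3*n) = 6*n²)
u(c) = 6 (u(c) = 6*(-1)² = 6*1 = 6)
u(1)*(-5 + y) = 6*(-5 + 4) = 6*(-1) = -6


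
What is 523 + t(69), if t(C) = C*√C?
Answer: 523 + 69*√69 ≈ 1096.2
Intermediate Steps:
t(C) = C^(3/2)
523 + t(69) = 523 + 69^(3/2) = 523 + 69*√69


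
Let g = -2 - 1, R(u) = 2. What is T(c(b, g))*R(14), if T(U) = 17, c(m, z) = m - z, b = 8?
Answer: 34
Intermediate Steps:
g = -3
T(c(b, g))*R(14) = 17*2 = 34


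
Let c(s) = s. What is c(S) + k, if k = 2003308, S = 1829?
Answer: 2005137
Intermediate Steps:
c(S) + k = 1829 + 2003308 = 2005137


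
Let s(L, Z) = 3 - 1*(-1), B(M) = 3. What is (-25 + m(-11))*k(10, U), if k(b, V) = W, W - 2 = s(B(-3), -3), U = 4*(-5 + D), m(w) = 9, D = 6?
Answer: -96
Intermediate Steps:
s(L, Z) = 4 (s(L, Z) = 3 + 1 = 4)
U = 4 (U = 4*(-5 + 6) = 4*1 = 4)
W = 6 (W = 2 + 4 = 6)
k(b, V) = 6
(-25 + m(-11))*k(10, U) = (-25 + 9)*6 = -16*6 = -96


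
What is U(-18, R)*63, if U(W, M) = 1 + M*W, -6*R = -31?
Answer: -5796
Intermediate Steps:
R = 31/6 (R = -⅙*(-31) = 31/6 ≈ 5.1667)
U(-18, R)*63 = (1 + (31/6)*(-18))*63 = (1 - 93)*63 = -92*63 = -5796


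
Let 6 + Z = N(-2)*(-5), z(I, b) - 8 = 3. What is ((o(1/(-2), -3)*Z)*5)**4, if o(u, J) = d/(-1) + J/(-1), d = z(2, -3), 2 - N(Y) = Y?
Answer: 1169858560000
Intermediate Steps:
z(I, b) = 11 (z(I, b) = 8 + 3 = 11)
N(Y) = 2 - Y
d = 11
Z = -26 (Z = -6 + (2 - 1*(-2))*(-5) = -6 + (2 + 2)*(-5) = -6 + 4*(-5) = -6 - 20 = -26)
o(u, J) = -11 - J (o(u, J) = 11/(-1) + J/(-1) = 11*(-1) + J*(-1) = -11 - J)
((o(1/(-2), -3)*Z)*5)**4 = (((-11 - 1*(-3))*(-26))*5)**4 = (((-11 + 3)*(-26))*5)**4 = (-8*(-26)*5)**4 = (208*5)**4 = 1040**4 = 1169858560000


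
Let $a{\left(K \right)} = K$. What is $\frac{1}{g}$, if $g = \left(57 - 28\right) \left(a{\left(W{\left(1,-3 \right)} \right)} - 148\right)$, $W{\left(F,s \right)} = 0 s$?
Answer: $- \frac{1}{4292} \approx -0.00023299$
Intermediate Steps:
$W{\left(F,s \right)} = 0$
$g = -4292$ ($g = \left(57 - 28\right) \left(0 - 148\right) = \left(57 - 28\right) \left(-148\right) = 29 \left(-148\right) = -4292$)
$\frac{1}{g} = \frac{1}{-4292} = - \frac{1}{4292}$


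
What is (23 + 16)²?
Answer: 1521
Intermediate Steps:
(23 + 16)² = 39² = 1521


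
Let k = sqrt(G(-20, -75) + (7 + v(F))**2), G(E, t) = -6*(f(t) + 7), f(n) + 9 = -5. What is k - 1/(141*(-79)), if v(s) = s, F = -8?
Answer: 1/11139 + sqrt(43) ≈ 6.5575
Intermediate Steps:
f(n) = -14 (f(n) = -9 - 5 = -14)
G(E, t) = 42 (G(E, t) = -6*(-14 + 7) = -6*(-7) = 42)
k = sqrt(43) (k = sqrt(42 + (7 - 8)**2) = sqrt(42 + (-1)**2) = sqrt(42 + 1) = sqrt(43) ≈ 6.5574)
k - 1/(141*(-79)) = sqrt(43) - 1/(141*(-79)) = sqrt(43) - 1/(-11139) = sqrt(43) - 1*(-1/11139) = sqrt(43) + 1/11139 = 1/11139 + sqrt(43)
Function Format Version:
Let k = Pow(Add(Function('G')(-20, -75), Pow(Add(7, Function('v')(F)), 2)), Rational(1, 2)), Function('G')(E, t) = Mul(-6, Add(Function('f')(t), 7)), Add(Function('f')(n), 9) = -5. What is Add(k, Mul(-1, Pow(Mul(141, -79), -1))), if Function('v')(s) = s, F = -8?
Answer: Add(Rational(1, 11139), Pow(43, Rational(1, 2))) ≈ 6.5575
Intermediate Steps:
Function('f')(n) = -14 (Function('f')(n) = Add(-9, -5) = -14)
Function('G')(E, t) = 42 (Function('G')(E, t) = Mul(-6, Add(-14, 7)) = Mul(-6, -7) = 42)
k = Pow(43, Rational(1, 2)) (k = Pow(Add(42, Pow(Add(7, -8), 2)), Rational(1, 2)) = Pow(Add(42, Pow(-1, 2)), Rational(1, 2)) = Pow(Add(42, 1), Rational(1, 2)) = Pow(43, Rational(1, 2)) ≈ 6.5574)
Add(k, Mul(-1, Pow(Mul(141, -79), -1))) = Add(Pow(43, Rational(1, 2)), Mul(-1, Pow(Mul(141, -79), -1))) = Add(Pow(43, Rational(1, 2)), Mul(-1, Pow(-11139, -1))) = Add(Pow(43, Rational(1, 2)), Mul(-1, Rational(-1, 11139))) = Add(Pow(43, Rational(1, 2)), Rational(1, 11139)) = Add(Rational(1, 11139), Pow(43, Rational(1, 2)))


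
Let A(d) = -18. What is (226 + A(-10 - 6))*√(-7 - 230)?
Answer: 208*I*√237 ≈ 3202.1*I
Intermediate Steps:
(226 + A(-10 - 6))*√(-7 - 230) = (226 - 18)*√(-7 - 230) = 208*√(-237) = 208*(I*√237) = 208*I*√237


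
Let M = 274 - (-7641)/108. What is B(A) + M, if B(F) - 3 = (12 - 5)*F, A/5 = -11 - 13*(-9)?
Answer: 16231/4 ≈ 4057.8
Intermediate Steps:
M = 1379/4 (M = 274 - (-7641)/108 = 274 - 283*(-¼) = 274 + 283/4 = 1379/4 ≈ 344.75)
A = 530 (A = 5*(-11 - 13*(-9)) = 5*(-11 + 117) = 5*106 = 530)
B(F) = 3 + 7*F (B(F) = 3 + (12 - 5)*F = 3 + 7*F)
B(A) + M = (3 + 7*530) + 1379/4 = (3 + 3710) + 1379/4 = 3713 + 1379/4 = 16231/4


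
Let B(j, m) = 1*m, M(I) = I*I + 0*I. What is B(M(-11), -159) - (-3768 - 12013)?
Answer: 15622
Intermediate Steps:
M(I) = I² (M(I) = I² + 0 = I²)
B(j, m) = m
B(M(-11), -159) - (-3768 - 12013) = -159 - (-3768 - 12013) = -159 - 1*(-15781) = -159 + 15781 = 15622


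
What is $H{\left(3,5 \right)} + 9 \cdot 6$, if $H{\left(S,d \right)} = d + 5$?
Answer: $64$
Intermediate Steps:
$H{\left(S,d \right)} = 5 + d$
$H{\left(3,5 \right)} + 9 \cdot 6 = \left(5 + 5\right) + 9 \cdot 6 = 10 + 54 = 64$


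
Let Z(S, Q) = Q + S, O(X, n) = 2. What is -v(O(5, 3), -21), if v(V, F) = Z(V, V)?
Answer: -4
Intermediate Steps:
v(V, F) = 2*V (v(V, F) = V + V = 2*V)
-v(O(5, 3), -21) = -2*2 = -1*4 = -4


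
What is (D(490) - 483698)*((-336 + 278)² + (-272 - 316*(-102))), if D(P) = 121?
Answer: -17081873948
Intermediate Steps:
(D(490) - 483698)*((-336 + 278)² + (-272 - 316*(-102))) = (121 - 483698)*((-336 + 278)² + (-272 - 316*(-102))) = -483577*((-58)² + (-272 + 32232)) = -483577*(3364 + 31960) = -483577*35324 = -17081873948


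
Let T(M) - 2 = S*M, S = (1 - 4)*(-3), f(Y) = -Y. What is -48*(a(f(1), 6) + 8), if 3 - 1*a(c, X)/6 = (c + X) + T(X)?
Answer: 16320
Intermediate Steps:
S = 9 (S = -3*(-3) = 9)
T(M) = 2 + 9*M
a(c, X) = 6 - 60*X - 6*c (a(c, X) = 18 - 6*((c + X) + (2 + 9*X)) = 18 - 6*((X + c) + (2 + 9*X)) = 18 - 6*(2 + c + 10*X) = 18 + (-12 - 60*X - 6*c) = 6 - 60*X - 6*c)
-48*(a(f(1), 6) + 8) = -48*((6 - 60*6 - (-6)) + 8) = -48*((6 - 360 - 6*(-1)) + 8) = -48*((6 - 360 + 6) + 8) = -48*(-348 + 8) = -48*(-340) = 16320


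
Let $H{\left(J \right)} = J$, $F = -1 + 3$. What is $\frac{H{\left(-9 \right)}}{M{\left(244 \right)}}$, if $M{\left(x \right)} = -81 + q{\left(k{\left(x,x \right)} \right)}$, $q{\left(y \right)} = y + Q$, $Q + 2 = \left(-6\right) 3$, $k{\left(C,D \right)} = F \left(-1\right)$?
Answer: $\frac{9}{103} \approx 0.087379$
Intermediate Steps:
$F = 2$
$k{\left(C,D \right)} = -2$ ($k{\left(C,D \right)} = 2 \left(-1\right) = -2$)
$Q = -20$ ($Q = -2 - 18 = -20$)
$q{\left(y \right)} = -20 + y$ ($q{\left(y \right)} = y - 20 = -20 + y$)
$M{\left(x \right)} = -103$ ($M{\left(x \right)} = -81 - 22 = -103$)
$\frac{H{\left(-9 \right)}}{M{\left(244 \right)}} = - \frac{9}{-103} = \left(-9\right) \left(- \frac{1}{103}\right) = \frac{9}{103}$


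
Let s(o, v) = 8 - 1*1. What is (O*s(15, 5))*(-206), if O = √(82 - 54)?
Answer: -2884*√7 ≈ -7630.3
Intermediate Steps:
s(o, v) = 7 (s(o, v) = 8 - 1 = 7)
O = 2*√7 (O = √28 = 2*√7 ≈ 5.2915)
(O*s(15, 5))*(-206) = ((2*√7)*7)*(-206) = (14*√7)*(-206) = -2884*√7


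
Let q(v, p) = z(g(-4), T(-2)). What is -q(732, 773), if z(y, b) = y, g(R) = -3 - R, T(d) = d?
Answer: -1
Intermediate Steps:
q(v, p) = 1 (q(v, p) = -3 - 1*(-4) = -3 + 4 = 1)
-q(732, 773) = -1*1 = -1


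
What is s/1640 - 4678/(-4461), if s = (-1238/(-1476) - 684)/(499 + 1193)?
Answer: 3192548900189/3045169961280 ≈ 1.0484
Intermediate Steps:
s = -504173/1248696 (s = (-1238*(-1/1476) - 684)/1692 = (619/738 - 684)*(1/1692) = -504173/738*1/1692 = -504173/1248696 ≈ -0.40376)
s/1640 - 4678/(-4461) = -504173/1248696/1640 - 4678/(-4461) = -504173/1248696*1/1640 - 4678*(-1/4461) = -504173/2047861440 + 4678/4461 = 3192548900189/3045169961280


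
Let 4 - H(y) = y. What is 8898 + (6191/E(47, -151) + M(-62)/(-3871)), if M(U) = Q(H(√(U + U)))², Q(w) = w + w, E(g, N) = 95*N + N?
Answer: 3306521929/371616 + 64*I*√31/3871 ≈ 8897.7 + 0.092053*I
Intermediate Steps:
E(g, N) = 96*N
H(y) = 4 - y
Q(w) = 2*w
M(U) = (8 - 2*√2*√U)² (M(U) = (2*(4 - √(U + U)))² = (2*(4 - √(2*U)))² = (2*(4 - √2*√U))² = (8 - 2*√2*√U)²)
8898 + (6191/E(47, -151) + M(-62)/(-3871)) = 8898 + (6191/((96*(-151))) + (4*(-4 + √2*√(-62))²)/(-3871)) = 8898 + (6191/(-14496) + (4*(-4 + √2*(I*√62))²)*(-1/3871)) = 8898 + (6191*(-1/14496) + (4*(-4 + 2*I*√31)²)*(-1/3871)) = 8898 + (-41/96 - 4*(-4 + 2*I*√31)²/3871) = 854167/96 - 4*(-4 + 2*I*√31)²/3871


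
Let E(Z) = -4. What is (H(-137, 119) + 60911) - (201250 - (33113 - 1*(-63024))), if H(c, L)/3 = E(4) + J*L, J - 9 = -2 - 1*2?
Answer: -42429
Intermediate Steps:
J = 5 (J = 9 + (-2 - 1*2) = 9 + (-2 - 2) = 9 - 4 = 5)
H(c, L) = -12 + 15*L (H(c, L) = 3*(-4 + 5*L) = -12 + 15*L)
(H(-137, 119) + 60911) - (201250 - (33113 - 1*(-63024))) = ((-12 + 15*119) + 60911) - (201250 - (33113 - 1*(-63024))) = ((-12 + 1785) + 60911) - (201250 - (33113 + 63024)) = (1773 + 60911) - (201250 - 1*96137) = 62684 - (201250 - 96137) = 62684 - 1*105113 = 62684 - 105113 = -42429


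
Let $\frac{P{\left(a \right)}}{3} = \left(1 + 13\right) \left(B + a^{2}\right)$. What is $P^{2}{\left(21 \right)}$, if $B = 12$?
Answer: $361988676$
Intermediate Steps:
$P{\left(a \right)} = 504 + 42 a^{2}$ ($P{\left(a \right)} = 3 \left(1 + 13\right) \left(12 + a^{2}\right) = 3 \cdot 14 \left(12 + a^{2}\right) = 3 \left(168 + 14 a^{2}\right) = 504 + 42 a^{2}$)
$P^{2}{\left(21 \right)} = \left(504 + 42 \cdot 21^{2}\right)^{2} = \left(504 + 42 \cdot 441\right)^{2} = \left(504 + 18522\right)^{2} = 19026^{2} = 361988676$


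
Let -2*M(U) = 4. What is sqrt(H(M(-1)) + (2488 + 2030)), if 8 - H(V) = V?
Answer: 4*sqrt(283) ≈ 67.290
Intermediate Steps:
M(U) = -2 (M(U) = -1/2*4 = -2)
H(V) = 8 - V
sqrt(H(M(-1)) + (2488 + 2030)) = sqrt((8 - 1*(-2)) + (2488 + 2030)) = sqrt((8 + 2) + 4518) = sqrt(10 + 4518) = sqrt(4528) = 4*sqrt(283)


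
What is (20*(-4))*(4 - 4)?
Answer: 0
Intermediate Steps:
(20*(-4))*(4 - 4) = -80*0 = 0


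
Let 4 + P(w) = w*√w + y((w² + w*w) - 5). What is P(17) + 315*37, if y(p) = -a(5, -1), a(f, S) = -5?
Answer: 11656 + 17*√17 ≈ 11726.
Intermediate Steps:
y(p) = 5 (y(p) = -1*(-5) = 5)
P(w) = 1 + w^(3/2) (P(w) = -4 + (w*√w + 5) = -4 + (w^(3/2) + 5) = -4 + (5 + w^(3/2)) = 1 + w^(3/2))
P(17) + 315*37 = (1 + 17^(3/2)) + 315*37 = (1 + 17*√17) + 11655 = 11656 + 17*√17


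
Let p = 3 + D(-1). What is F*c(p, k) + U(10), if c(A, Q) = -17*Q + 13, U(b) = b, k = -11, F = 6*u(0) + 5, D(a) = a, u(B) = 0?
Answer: 1010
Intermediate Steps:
F = 5 (F = 6*0 + 5 = 0 + 5 = 5)
p = 2 (p = 3 - 1 = 2)
c(A, Q) = 13 - 17*Q
F*c(p, k) + U(10) = 5*(13 - 17*(-11)) + 10 = 5*(13 + 187) + 10 = 5*200 + 10 = 1000 + 10 = 1010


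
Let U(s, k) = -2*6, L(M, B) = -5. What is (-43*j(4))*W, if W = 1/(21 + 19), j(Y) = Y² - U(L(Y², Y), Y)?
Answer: -301/10 ≈ -30.100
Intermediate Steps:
U(s, k) = -12
j(Y) = 12 + Y² (j(Y) = Y² - 1*(-12) = Y² + 12 = 12 + Y²)
W = 1/40 ≈ 0.025000
(-43*j(4))*W = -43*(12 + 4²)*(1/40) = -43*(12 + 16)*(1/40) = -43*28*(1/40) = -1204*1/40 = -301/10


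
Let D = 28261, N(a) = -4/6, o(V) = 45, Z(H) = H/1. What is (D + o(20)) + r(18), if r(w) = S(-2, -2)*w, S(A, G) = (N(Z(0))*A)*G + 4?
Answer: 28330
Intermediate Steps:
Z(H) = H (Z(H) = H*1 = H)
N(a) = -2/3 (N(a) = -4*1/6 = -2/3)
S(A, G) = 4 - 2*A*G/3 (S(A, G) = (-2*A/3)*G + 4 = -2*A*G/3 + 4 = 4 - 2*A*G/3)
r(w) = 4*w/3 (r(w) = (4 - 2/3*(-2)*(-2))*w = (4 - 8/3)*w = 4*w/3)
(D + o(20)) + r(18) = (28261 + 45) + (4/3)*18 = 28306 + 24 = 28330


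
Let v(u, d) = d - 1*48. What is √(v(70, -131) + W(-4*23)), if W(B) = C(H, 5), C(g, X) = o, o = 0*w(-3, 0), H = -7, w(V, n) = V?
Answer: I*√179 ≈ 13.379*I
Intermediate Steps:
o = 0 (o = 0*(-3) = 0)
v(u, d) = -48 + d (v(u, d) = d - 48 = -48 + d)
C(g, X) = 0
W(B) = 0
√(v(70, -131) + W(-4*23)) = √((-48 - 131) + 0) = √(-179 + 0) = √(-179) = I*√179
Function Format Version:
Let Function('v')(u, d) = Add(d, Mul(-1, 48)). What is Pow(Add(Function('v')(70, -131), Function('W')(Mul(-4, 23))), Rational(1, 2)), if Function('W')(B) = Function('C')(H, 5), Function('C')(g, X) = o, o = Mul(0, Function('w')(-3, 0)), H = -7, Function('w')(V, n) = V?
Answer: Mul(I, Pow(179, Rational(1, 2))) ≈ Mul(13.379, I)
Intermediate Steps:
o = 0 (o = Mul(0, -3) = 0)
Function('v')(u, d) = Add(-48, d) (Function('v')(u, d) = Add(d, -48) = Add(-48, d))
Function('C')(g, X) = 0
Function('W')(B) = 0
Pow(Add(Function('v')(70, -131), Function('W')(Mul(-4, 23))), Rational(1, 2)) = Pow(Add(Add(-48, -131), 0), Rational(1, 2)) = Pow(Add(-179, 0), Rational(1, 2)) = Pow(-179, Rational(1, 2)) = Mul(I, Pow(179, Rational(1, 2)))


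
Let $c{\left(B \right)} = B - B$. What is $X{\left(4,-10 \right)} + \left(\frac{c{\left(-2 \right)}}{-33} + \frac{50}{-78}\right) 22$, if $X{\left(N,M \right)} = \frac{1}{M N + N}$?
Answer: $- \frac{6613}{468} \approx -14.13$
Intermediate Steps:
$c{\left(B \right)} = 0$
$X{\left(N,M \right)} = \frac{1}{N + M N}$
$X{\left(4,-10 \right)} + \left(\frac{c{\left(-2 \right)}}{-33} + \frac{50}{-78}\right) 22 = \frac{1}{4 \left(1 - 10\right)} + \left(\frac{0}{-33} + \frac{50}{-78}\right) 22 = \frac{1}{4 \left(-9\right)} + \left(0 \left(- \frac{1}{33}\right) + 50 \left(- \frac{1}{78}\right)\right) 22 = \frac{1}{4} \left(- \frac{1}{9}\right) + \left(0 - \frac{25}{39}\right) 22 = - \frac{1}{36} - \frac{550}{39} = - \frac{6613}{468}$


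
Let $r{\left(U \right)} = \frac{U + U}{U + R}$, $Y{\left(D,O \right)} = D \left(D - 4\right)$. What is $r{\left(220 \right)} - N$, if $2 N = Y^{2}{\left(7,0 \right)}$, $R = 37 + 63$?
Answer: $- \frac{1753}{8} \approx -219.13$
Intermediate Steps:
$R = 100$
$Y{\left(D,O \right)} = D \left(-4 + D\right)$
$r{\left(U \right)} = \frac{2 U}{100 + U}$ ($r{\left(U \right)} = \frac{U + U}{U + 100} = \frac{2 U}{100 + U}$)
$N = \frac{441}{2}$ ($N = \frac{\left(7 \left(-4 + 7\right)\right)^{2}}{2} = \frac{\left(7 \cdot 3\right)^{2}}{2} = \frac{21^{2}}{2} = \frac{1}{2} \cdot 441 = \frac{441}{2} \approx 220.5$)
$r{\left(220 \right)} - N = 2 \cdot 220 \frac{1}{100 + 220} - \frac{441}{2} = 2 \cdot 220 \cdot \frac{1}{320} - \frac{441}{2} = \frac{11}{8} - \frac{441}{2} = - \frac{1753}{8}$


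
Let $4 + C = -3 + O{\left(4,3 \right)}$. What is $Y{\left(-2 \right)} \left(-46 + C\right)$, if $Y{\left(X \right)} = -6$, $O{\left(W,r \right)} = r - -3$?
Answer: $282$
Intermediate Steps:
$O{\left(W,r \right)} = 3 + r$ ($O{\left(W,r \right)} = r + 3 = 3 + r$)
$C = -1$ ($C = -4 + \left(-3 + \left(3 + 3\right)\right) = -4 + \left(-3 + 6\right) = -4 + 3 = -1$)
$Y{\left(-2 \right)} \left(-46 + C\right) = - 6 \left(-46 - 1\right) = \left(-6\right) \left(-47\right) = 282$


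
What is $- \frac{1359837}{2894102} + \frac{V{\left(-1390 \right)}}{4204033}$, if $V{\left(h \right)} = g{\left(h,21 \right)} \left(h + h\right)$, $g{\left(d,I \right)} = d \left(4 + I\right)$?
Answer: $\frac{273867924087379}{12166900313366} \approx 22.509$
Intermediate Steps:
$V{\left(h \right)} = 50 h^{2}$ ($V{\left(h \right)} = h \left(4 + 21\right) \left(h + h\right) = h 25 \cdot 2 h = 25 h 2 h = 50 h^{2}$)
$- \frac{1359837}{2894102} + \frac{V{\left(-1390 \right)}}{4204033} = - \frac{1359837}{2894102} + \frac{50 \left(-1390\right)^{2}}{4204033} = \left(-1359837\right) \frac{1}{2894102} + 50 \cdot 1932100 \cdot \frac{1}{4204033} = - \frac{1359837}{2894102} + 96605000 \cdot \frac{1}{4204033} = - \frac{1359837}{2894102} + \frac{96605000}{4204033} = \frac{273867924087379}{12166900313366}$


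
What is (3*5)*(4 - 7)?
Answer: -45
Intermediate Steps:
(3*5)*(4 - 7) = 15*(-3) = -45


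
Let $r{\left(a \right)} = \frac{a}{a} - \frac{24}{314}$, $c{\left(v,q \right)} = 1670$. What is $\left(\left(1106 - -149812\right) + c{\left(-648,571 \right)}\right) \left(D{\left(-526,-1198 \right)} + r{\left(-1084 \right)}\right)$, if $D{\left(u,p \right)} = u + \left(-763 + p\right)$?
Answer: $- \frac{59557232632}{157} \approx -3.7935 \cdot 10^{8}$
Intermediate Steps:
$D{\left(u,p \right)} = -763 + p + u$
$r{\left(a \right)} = \frac{145}{157}$ ($r{\left(a \right)} = 1 - \frac{12}{157} = \frac{145}{157}$)
$\left(\left(1106 - -149812\right) + c{\left(-648,571 \right)}\right) \left(D{\left(-526,-1198 \right)} + r{\left(-1084 \right)}\right) = \left(\left(1106 - -149812\right) + 1670\right) \left(\left(-763 - 1198 - 526\right) + \frac{145}{157}\right) = \left(\left(1106 + 149812\right) + 1670\right) \left(-2487 + \frac{145}{157}\right) = \left(150918 + 1670\right) \left(- \frac{390314}{157}\right) = 152588 \left(- \frac{390314}{157}\right) = - \frac{59557232632}{157}$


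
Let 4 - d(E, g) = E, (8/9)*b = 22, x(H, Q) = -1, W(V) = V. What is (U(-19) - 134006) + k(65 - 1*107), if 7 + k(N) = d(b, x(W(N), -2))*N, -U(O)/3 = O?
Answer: -266169/2 ≈ -1.3308e+5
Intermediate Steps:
b = 99/4 (b = (9/8)*22 = 99/4 ≈ 24.750)
d(E, g) = 4 - E
U(O) = -3*O
k(N) = -7 - 83*N/4 (k(N) = -7 + (4 - 1*99/4)*N = -7 + (4 - 99/4)*N = -7 - 83*N/4)
(U(-19) - 134006) + k(65 - 1*107) = (-3*(-19) - 134006) + (-7 - 83*(65 - 1*107)/4) = (57 - 134006) + (-7 - 83*(65 - 107)/4) = -133949 + (-7 - 83/4*(-42)) = -133949 + (-7 + 1743/2) = -133949 + 1729/2 = -266169/2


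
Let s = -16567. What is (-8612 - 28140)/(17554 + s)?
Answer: -36752/987 ≈ -37.236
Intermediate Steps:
(-8612 - 28140)/(17554 + s) = (-8612 - 28140)/(17554 - 16567) = -36752/987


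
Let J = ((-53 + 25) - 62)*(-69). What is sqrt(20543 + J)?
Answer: sqrt(26753) ≈ 163.56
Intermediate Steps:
J = 6210 (J = (-28 - 62)*(-69) = -90*(-69) = 6210)
sqrt(20543 + J) = sqrt(20543 + 6210) = sqrt(26753)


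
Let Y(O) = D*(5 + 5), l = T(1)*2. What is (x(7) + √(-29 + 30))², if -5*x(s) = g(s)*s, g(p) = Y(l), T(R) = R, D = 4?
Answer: 3025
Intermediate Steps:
l = 2 (l = 1*2 = 2)
Y(O) = 40 (Y(O) = 4*(5 + 5) = 4*10 = 40)
g(p) = 40
x(s) = -8*s
(x(7) + √(-29 + 30))² = (-8*7 + √(-29 + 30))² = (-56 + √1)² = (-56 + 1)² = (-55)² = 3025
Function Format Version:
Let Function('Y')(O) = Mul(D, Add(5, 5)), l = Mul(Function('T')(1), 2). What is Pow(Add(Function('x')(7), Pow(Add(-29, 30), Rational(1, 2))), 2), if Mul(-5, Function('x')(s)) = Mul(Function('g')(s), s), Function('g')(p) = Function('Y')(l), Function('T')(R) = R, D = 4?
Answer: 3025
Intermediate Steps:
l = 2 (l = Mul(1, 2) = 2)
Function('Y')(O) = 40 (Function('Y')(O) = Mul(4, Add(5, 5)) = Mul(4, 10) = 40)
Function('g')(p) = 40
Function('x')(s) = Mul(-8, s) (Function('x')(s) = Mul(Rational(-1, 5), Mul(40, s)) = Mul(-8, s))
Pow(Add(Function('x')(7), Pow(Add(-29, 30), Rational(1, 2))), 2) = Pow(Add(Mul(-8, 7), Pow(Add(-29, 30), Rational(1, 2))), 2) = Pow(Add(-56, Pow(1, Rational(1, 2))), 2) = Pow(Add(-56, 1), 2) = Pow(-55, 2) = 3025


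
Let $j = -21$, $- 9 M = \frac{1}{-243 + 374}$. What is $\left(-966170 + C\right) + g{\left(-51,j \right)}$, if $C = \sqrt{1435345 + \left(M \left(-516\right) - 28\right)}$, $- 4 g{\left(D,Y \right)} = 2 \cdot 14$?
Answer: $-966177 + \frac{\sqrt{221683342929}}{393} \approx -9.6498 \cdot 10^{5}$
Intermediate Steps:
$M = - \frac{1}{1179}$ ($M = - \frac{1}{9 \left(-243 + 374\right)} = - \frac{1}{9 \cdot 131} = \left(- \frac{1}{9}\right) \frac{1}{131} = - \frac{1}{1179} \approx -0.00084818$)
$g{\left(D,Y \right)} = -7$ ($g{\left(D,Y \right)} = - \frac{2 \cdot 14}{4} = \left(- \frac{1}{4}\right) 28 = -7$)
$C = \frac{\sqrt{221683342929}}{393}$ ($C = \sqrt{1435345 - \frac{10832}{393}} = \sqrt{\frac{564079753}{393}} = \frac{\sqrt{221683342929}}{393} \approx 1198.0$)
$\left(-966170 + C\right) + g{\left(-51,j \right)} = \left(-966170 + \frac{\sqrt{221683342929}}{393}\right) - 7 = -966177 + \frac{\sqrt{221683342929}}{393}$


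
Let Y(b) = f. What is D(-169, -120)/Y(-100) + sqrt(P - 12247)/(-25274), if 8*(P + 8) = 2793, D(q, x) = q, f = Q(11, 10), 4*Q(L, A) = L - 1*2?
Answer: -676/9 - 3*I*sqrt(21166)/101096 ≈ -75.111 - 0.0043172*I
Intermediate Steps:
Q(L, A) = -1/2 + L/4 (Q(L, A) = (L - 1*2)/4 = (L - 2)/4 = (-2 + L)/4 = -1/2 + L/4)
f = 9/4 (f = -1/2 + (1/4)*11 = -1/2 + 11/4 = 9/4 ≈ 2.2500)
Y(b) = 9/4
P = 2729/8 (P = -8 + (1/8)*2793 = -8 + 2793/8 = 2729/8 ≈ 341.13)
D(-169, -120)/Y(-100) + sqrt(P - 12247)/(-25274) = -169/9/4 + sqrt(2729/8 - 12247)/(-25274) = -169*4/9 + sqrt(-95247/8)*(-1/25274) = -676/9 + (3*I*sqrt(21166)/4)*(-1/25274) = -676/9 - 3*I*sqrt(21166)/101096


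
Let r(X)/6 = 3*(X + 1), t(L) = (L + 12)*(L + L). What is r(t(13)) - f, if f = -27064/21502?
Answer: 125993750/10751 ≈ 11719.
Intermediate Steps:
t(L) = 2*L*(12 + L) (t(L) = (12 + L)*(2*L) = 2*L*(12 + L))
r(X) = 18 + 18*X (r(X) = 6*(3*(X + 1)) = 6*(3*(1 + X)) = 6*(3 + 3*X) = 18 + 18*X)
f = -13532/10751 (f = -27064*1/21502 = -13532/10751 ≈ -1.2587)
r(t(13)) - f = (18 + 18*(2*13*(12 + 13))) - 1*(-13532/10751) = (18 + 18*(2*13*25)) + 13532/10751 = (18 + 18*650) + 13532/10751 = (18 + 11700) + 13532/10751 = 11718 + 13532/10751 = 125993750/10751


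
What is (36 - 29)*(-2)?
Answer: -14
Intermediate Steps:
(36 - 29)*(-2) = 7*(-2) = -14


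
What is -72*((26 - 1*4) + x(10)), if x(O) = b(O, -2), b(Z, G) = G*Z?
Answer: -144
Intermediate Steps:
x(O) = -2*O
-72*((26 - 1*4) + x(10)) = -72*((26 - 1*4) - 2*10) = -72*((26 - 4) - 20) = -72*(22 - 20) = -72*2 = -144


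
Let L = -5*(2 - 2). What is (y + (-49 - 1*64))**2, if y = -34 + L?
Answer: 21609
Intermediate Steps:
L = 0 (L = -5*0 = 0)
y = -34 (y = -34 + 0 = -34)
(y + (-49 - 1*64))**2 = (-34 + (-49 - 1*64))**2 = (-34 + (-49 - 64))**2 = (-34 - 113)**2 = (-147)**2 = 21609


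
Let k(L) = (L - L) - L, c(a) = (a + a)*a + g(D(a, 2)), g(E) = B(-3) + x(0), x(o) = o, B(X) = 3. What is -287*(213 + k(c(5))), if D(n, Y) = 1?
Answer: -45920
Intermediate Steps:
g(E) = 3 (g(E) = 3 + 0 = 3)
c(a) = 3 + 2*a² (c(a) = (a + a)*a + 3 = (2*a)*a + 3 = 2*a² + 3 = 3 + 2*a²)
k(L) = -L (k(L) = 0 - L = -L)
-287*(213 + k(c(5))) = -287*(213 - (3 + 2*5²)) = -287*(213 - (3 + 2*25)) = -287*(213 - (3 + 50)) = -287*(213 - 1*53) = -287*(213 - 53) = -287*160 = -45920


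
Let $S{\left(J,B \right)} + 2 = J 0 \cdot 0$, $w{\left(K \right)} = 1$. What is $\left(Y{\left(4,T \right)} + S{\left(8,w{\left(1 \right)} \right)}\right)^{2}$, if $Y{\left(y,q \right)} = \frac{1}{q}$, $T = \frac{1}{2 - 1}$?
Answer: $1$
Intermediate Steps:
$T = 1$ ($T = 1^{-1} = 1$)
$S{\left(J,B \right)} = -2$ ($S{\left(J,B \right)} = -2 + J 0 \cdot 0 = -2 + 0 \cdot 0 = -2 + 0 = -2$)
$\left(Y{\left(4,T \right)} + S{\left(8,w{\left(1 \right)} \right)}\right)^{2} = \left(1^{-1} - 2\right)^{2} = \left(1 - 2\right)^{2} = \left(-1\right)^{2} = 1$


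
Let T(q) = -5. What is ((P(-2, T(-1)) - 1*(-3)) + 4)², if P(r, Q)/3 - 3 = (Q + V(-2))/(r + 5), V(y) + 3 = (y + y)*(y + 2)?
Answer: 64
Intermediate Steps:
V(y) = -3 + 2*y*(2 + y) (V(y) = -3 + (y + y)*(y + 2) = -3 + (2*y)*(2 + y) = -3 + 2*y*(2 + y))
P(r, Q) = 9 + 3*(-3 + Q)/(5 + r) (P(r, Q) = 9 + 3*((Q + (-3 + 2*(-2)² + 4*(-2)))/(r + 5)) = 9 + 3*((Q + (-3 + 2*4 - 8))/(5 + r)) = 9 + 3*((Q + (-3 + 8 - 8))/(5 + r)) = 9 + 3*((Q - 3)/(5 + r)) = 9 + 3*((-3 + Q)/(5 + r)) = 9 + 3*(-3 + Q)/(5 + r))
((P(-2, T(-1)) - 1*(-3)) + 4)² = ((3*(12 - 5 + 3*(-2))/(5 - 2) - 1*(-3)) + 4)² = ((3*(12 - 5 - 6)/3 + 3) + 4)² = ((3*(⅓)*1 + 3) + 4)² = ((1 + 3) + 4)² = (4 + 4)² = 8² = 64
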